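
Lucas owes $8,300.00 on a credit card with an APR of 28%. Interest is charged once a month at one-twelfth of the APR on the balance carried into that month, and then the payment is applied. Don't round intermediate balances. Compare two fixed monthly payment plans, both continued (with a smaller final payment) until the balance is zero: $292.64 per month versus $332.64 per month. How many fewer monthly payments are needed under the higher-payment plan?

Monthly rate r = 28%/12 = 2.33333% = 0.0233333.
At $292.64/mo: n = ⌈−ln(1 − rB₀/P)/ln(1+r)⌉ = 48 payments (last $0.32); total interest = total paid − $8,300.00 = $5,454.40.
At $332.64/mo: 38 payments (last $279.77); total interest $4,287.45.
Payments saved = 48 − 38 = 10.

10 fewer payments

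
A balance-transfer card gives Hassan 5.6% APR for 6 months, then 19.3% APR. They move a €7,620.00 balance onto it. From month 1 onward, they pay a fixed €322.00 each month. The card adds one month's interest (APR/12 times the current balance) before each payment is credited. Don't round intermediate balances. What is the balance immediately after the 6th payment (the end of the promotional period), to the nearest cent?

Promo months 1–6 at r₀ = 5.6%/12 = 0.00466667; months 7+ at r₁ = 19.3%/12 = 0.0160833.
After month 6: iterate B ← B·(1+r₀) − €322.00 for 6 months → €5,881.18.

€5,881.18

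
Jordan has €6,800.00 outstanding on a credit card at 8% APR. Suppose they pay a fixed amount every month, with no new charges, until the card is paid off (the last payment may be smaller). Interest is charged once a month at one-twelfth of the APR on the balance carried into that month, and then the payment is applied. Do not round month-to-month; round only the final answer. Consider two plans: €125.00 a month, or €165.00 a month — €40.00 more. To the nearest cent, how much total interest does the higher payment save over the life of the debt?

€497.19

Monthly rate r = 8%/12 = 0.666667% = 0.00666667.
At €125.00/mo: n = ⌈−ln(1 − rB₀/P)/ln(1+r)⌉ = 68 payments (last €99.36); total interest = total paid − €6,800.00 = €1,674.36.
At €165.00/mo: 49 payments (last €57.17); total interest €1,177.17.
Interest saved = €1,674.36 − €1,177.17 = €497.19.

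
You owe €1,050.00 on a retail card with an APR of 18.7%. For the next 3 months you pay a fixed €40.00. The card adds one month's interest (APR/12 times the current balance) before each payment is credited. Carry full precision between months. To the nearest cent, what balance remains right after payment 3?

Monthly rate r = 18.7%/12 = 1.55833% = 0.0155833.
Each month: B ← B·(1+r) − €40.00.
Month 1: interest €16.36; balance after payment €1,026.36.
Month 2: interest €15.99; balance after payment €1,002.36.
Month 3: interest €15.62; balance after payment €977.98.

€977.98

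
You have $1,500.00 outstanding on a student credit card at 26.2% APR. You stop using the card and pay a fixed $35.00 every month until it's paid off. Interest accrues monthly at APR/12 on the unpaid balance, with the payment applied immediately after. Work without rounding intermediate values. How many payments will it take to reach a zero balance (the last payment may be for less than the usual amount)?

128 payments

Monthly rate r = 26.2%/12 = 2.18333% = 0.0218333.
Recurrence: B ← B·(1+r) − $35.00.
Month 1: interest $32.75; balance after payment $1,497.75.
Month 2: interest $32.70; balance after payment $1,495.45.
Closed form: n = −ln(1 − rB₀/P)/ln(1+r) = −ln(0.064286)/ln(1.02183) ≈ 127.066, so the balance reaches zero during payment 128.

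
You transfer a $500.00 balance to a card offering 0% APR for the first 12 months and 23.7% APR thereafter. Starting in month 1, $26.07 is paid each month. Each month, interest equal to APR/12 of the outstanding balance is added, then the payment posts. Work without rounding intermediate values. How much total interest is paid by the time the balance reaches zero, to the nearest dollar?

$17

Promo months 1–12 at r₀ = 0%/12 = 0; months 13+ at r₁ = 23.7%/12 = 0.01975.
After month 12 (no interest yet): B = $500.00 − 12·$26.07 = $187.16.
Then at r₁ with $26.07/mo: n₂ = −ln(1 − r₁·B/P)/ln(1+r₁) ≈ 7.82 → 8 more payments.
Total paid = 19·$26.07 + $21.37 = $516.70; interest = $516.70 − $500.00 = $16.70.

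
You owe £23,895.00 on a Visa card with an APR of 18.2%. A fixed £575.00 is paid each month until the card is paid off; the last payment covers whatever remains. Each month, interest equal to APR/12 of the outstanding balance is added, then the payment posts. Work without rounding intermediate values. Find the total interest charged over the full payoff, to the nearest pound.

£14,113

Monthly rate r = 18.2%/12 = 1.51667% = 0.0151667.
Payoff takes n = ⌈−ln(1 − rB₀/P)/ln(1+r)⌉ = ⌈66.100⌉ = 67 payments; the last is £57.99.
Total paid = 66·£575.00 + £57.99 = £38,007.99.
Total interest = total paid − principal = £38,007.99 − £23,895.00 = £14,112.99.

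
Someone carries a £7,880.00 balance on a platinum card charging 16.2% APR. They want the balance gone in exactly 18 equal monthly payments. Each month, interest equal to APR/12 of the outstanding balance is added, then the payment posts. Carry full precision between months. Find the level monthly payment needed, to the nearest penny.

£496.05

Monthly rate r = 16.2%/12 = 1.35% = 0.0135.
Level-payment amortization: P = B₀·r / (1 − (1+r)^(−n)) = 7880.00·0.0135 / (1 − 1.0135^(−18)).
Denominator 1 − (1+r)^(−18) = 0.21445251.
P = 106.38 / 0.21445251 ≈ 496.05.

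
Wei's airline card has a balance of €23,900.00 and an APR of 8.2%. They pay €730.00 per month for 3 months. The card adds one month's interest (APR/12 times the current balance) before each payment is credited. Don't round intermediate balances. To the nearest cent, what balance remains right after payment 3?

€22,188.31

Monthly rate r = 8.2%/12 = 0.683333% = 0.00683333.
Each month: B ← B·(1+r) − €730.00.
Month 1: interest €163.32; balance after payment €23,333.32.
Month 2: interest €159.44; balance after payment €22,762.76.
Month 3: interest €155.55; balance after payment €22,188.31.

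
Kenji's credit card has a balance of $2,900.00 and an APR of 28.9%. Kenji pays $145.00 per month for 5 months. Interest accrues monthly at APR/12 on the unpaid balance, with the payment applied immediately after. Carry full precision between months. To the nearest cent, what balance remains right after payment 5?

Monthly rate r = 28.9%/12 = 2.40833% = 0.0240833.
Each month: B ← B·(1+r) − $145.00.
Month 1: interest $69.84; balance after payment $2,824.84.
Month 2: interest $68.03; balance after payment $2,747.87.
Month 3: interest $66.18; balance after payment $2,669.05.
Month 4: interest $64.28; balance after payment $2,588.33.
Month 5: interest $62.34; balance after payment $2,505.67.

$2,505.67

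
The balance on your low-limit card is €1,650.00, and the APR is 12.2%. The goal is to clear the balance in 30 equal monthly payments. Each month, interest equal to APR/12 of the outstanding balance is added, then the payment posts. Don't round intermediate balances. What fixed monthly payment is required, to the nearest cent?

€64.09

Monthly rate r = 12.2%/12 = 1.01667% = 0.0101667.
Level-payment amortization: P = B₀·r / (1 − (1+r)^(−n)) = 1650.00·0.0101667 / (1 − 1.01017^(−30)).
Denominator 1 − (1+r)^(−30) = 0.26174059.
P = 16.775 / 0.26174059 ≈ 64.09.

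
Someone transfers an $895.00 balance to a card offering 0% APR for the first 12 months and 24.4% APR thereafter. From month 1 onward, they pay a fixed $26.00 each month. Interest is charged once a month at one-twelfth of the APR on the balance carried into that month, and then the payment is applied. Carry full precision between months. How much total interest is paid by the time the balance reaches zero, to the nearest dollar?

Promo months 1–12 at r₀ = 0%/12 = 0; months 13+ at r₁ = 24.4%/12 = 0.0203333.
After month 12 (no interest yet): B = $895.00 − 12·$26.00 = $583.00.
Then at r₁ with $26.00/mo: n₂ = −ln(1 − r₁·B/P)/ln(1+r₁) ≈ 30.24 → 31 more payments.
Total paid = 42·$26.00 + $6.26 = $1,098.26; interest = $1,098.26 − $895.00 = $203.26.

$203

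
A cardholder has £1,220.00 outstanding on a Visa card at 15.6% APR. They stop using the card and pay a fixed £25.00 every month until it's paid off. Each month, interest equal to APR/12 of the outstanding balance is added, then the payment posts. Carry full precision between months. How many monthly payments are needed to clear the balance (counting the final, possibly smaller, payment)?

Monthly rate r = 15.6%/12 = 1.3% = 0.013.
Recurrence: B ← B·(1+r) − £25.00.
Month 1: interest £15.86; balance after payment £1,210.86.
Month 2: interest £15.74; balance after payment £1,201.60.
Closed form: n = −ln(1 − rB₀/P)/ln(1+r) = −ln(0.3656)/ln(1.013) ≈ 77.903, so the balance reaches zero during payment 78.

78 months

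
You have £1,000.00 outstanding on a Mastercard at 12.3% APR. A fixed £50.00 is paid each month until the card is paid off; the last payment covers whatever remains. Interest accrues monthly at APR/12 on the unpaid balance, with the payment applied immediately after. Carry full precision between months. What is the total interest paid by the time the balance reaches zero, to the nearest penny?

Monthly rate r = 12.3%/12 = 1.025% = 0.01025.
Payoff takes n = ⌈−ln(1 − rB₀/P)/ln(1+r)⌉ = ⌈22.496⌉ = 23 payments; the last is £24.88.
Total paid = 22·£50.00 + £24.88 = £1,124.88.
Total interest = total paid − principal = £1,124.88 − £1,000.00 = £124.88.

£124.88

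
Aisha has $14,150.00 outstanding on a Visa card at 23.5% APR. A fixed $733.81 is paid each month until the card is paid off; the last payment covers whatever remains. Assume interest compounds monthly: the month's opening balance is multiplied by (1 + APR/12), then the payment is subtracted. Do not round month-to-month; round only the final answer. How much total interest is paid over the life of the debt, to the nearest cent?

Monthly rate r = 23.5%/12 = 1.95833% = 0.0195833.
Payoff takes n = ⌈−ln(1 − rB₀/P)/ln(1+r)⌉ = ⌈24.451⌉ = 25 payments; the last is $332.97.
Total paid = 24·$733.81 + $332.97 = $17,944.41.
Total interest = total paid − principal = $17,944.41 − $14,150.00 = $3,794.41.

$3,794.41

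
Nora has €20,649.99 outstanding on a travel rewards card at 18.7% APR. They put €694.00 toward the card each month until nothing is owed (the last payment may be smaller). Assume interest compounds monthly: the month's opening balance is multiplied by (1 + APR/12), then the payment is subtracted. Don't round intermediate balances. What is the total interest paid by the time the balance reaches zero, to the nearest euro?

Monthly rate r = 18.7%/12 = 1.55833% = 0.0155833.
Payoff takes n = ⌈−ln(1 − rB₀/P)/ln(1+r)⌉ = ⌈40.291⌉ = 41 payments; the last is €203.19.
Total paid = 40·€694.00 + €203.19 = €27,963.19.
Total interest = total paid − principal = €27,963.19 − €20,649.99 = €7,313.20.

€7,313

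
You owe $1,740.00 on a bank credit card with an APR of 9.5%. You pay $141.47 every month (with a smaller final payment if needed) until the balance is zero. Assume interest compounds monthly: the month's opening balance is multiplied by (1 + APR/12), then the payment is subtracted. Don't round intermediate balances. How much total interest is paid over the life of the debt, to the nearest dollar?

Monthly rate r = 9.5%/12 = 0.791667% = 0.00791667.
Payoff takes n = ⌈−ln(1 − rB₀/P)/ln(1+r)⌉ = ⌈12.991⌉ = 13 payments; the last is $140.25.
Total paid = 12·$141.47 + $140.25 = $1,837.89.
Total interest = total paid − principal = $1,837.89 − $1,740.00 = $97.89.

$98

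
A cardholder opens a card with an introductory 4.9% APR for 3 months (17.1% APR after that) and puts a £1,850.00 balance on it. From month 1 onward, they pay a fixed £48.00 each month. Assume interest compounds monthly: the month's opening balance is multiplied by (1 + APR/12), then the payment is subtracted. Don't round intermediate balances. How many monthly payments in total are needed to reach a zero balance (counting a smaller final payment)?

Promo months 1–3 at r₀ = 4.9%/12 = 0.00408333; months 4+ at r₁ = 17.1%/12 = 0.01425.
After month 3: iterate B ← B·(1+r₀) − £48.00 for 3 months → £1,728.17.
Then at r₁ with £48.00/mo: n₂ = −ln(1 − r₁·B/P)/ln(1+r₁) ≈ 50.86 → 51 more payments.

54 months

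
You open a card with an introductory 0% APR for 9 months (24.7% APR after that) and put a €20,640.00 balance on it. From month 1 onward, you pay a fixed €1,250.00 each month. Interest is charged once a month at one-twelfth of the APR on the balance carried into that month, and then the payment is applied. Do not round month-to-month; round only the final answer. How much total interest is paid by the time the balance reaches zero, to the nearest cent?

Promo months 1–9 at r₀ = 0%/12 = 0; months 10+ at r₁ = 24.7%/12 = 0.0205833.
After month 9 (no interest yet): B = €20,640.00 − 9·€1,250.00 = €9,390.00.
Then at r₁ with €1,250.00/mo: n₂ = −ln(1 − r₁·B/P)/ln(1+r₁) ≈ 8.24 → 9 more payments.
Total paid = 17·€1,250.00 + €307.67 = €21,557.67; interest = €21,557.67 − €20,640.00 = €917.67.

€917.67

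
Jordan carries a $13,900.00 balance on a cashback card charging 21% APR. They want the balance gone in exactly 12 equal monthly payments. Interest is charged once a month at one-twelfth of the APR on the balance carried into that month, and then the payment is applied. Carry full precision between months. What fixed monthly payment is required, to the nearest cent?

Monthly rate r = 21%/12 = 1.75% = 0.0175.
Level-payment amortization: P = B₀·r / (1 − (1+r)^(−n)) = 13900.00·0.0175 / (1 − 1.0175^(−12)).
Denominator 1 − (1+r)^(−12) = 0.18794212.
P = 243.25 / 0.18794212 ≈ 1294.28.

$1,294.28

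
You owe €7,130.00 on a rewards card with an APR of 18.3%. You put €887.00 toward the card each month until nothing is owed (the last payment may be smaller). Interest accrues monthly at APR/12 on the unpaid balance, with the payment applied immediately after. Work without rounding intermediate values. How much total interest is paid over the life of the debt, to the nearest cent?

€535.77

Monthly rate r = 18.3%/12 = 1.525% = 0.01525.
Payoff takes n = ⌈−ln(1 − rB₀/P)/ln(1+r)⌉ = ⌈8.641⌉ = 9 payments; the last is €569.77.
Total paid = 8·€887.00 + €569.77 = €7,665.77.
Total interest = total paid − principal = €7,665.77 − €7,130.00 = €535.77.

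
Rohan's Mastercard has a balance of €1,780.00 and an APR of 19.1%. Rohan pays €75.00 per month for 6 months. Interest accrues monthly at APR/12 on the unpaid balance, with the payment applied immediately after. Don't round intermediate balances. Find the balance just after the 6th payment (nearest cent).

€1,488.61

Monthly rate r = 19.1%/12 = 1.59167% = 0.0159167.
Each month: B ← B·(1+r) − €75.00.
Month 1: interest €28.33; balance after payment €1,733.33.
Month 2: interest €27.59; balance after payment €1,685.92.
Month 3: interest €26.83; balance after payment €1,637.75.
Month 4: interest €26.07; balance after payment €1,588.82.
Month 5: interest €25.29; balance after payment €1,539.11.
Month 6: interest €24.50; balance after payment €1,488.61.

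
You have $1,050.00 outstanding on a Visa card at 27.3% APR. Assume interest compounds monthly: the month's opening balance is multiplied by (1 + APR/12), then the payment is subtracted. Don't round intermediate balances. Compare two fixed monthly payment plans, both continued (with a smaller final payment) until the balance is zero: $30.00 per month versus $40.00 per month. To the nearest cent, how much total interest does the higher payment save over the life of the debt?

$504.71

Monthly rate r = 27.3%/12 = 2.275% = 0.02275.
At $30.00/mo: n = ⌈−ln(1 − rB₀/P)/ln(1+r)⌉ = 71 payments (last $21.68); total interest = total paid − $1,050.00 = $1,071.68.
At $40.00/mo: 41 payments (last $16.97); total interest $566.97.
Interest saved = $1,071.68 − $566.97 = $504.71.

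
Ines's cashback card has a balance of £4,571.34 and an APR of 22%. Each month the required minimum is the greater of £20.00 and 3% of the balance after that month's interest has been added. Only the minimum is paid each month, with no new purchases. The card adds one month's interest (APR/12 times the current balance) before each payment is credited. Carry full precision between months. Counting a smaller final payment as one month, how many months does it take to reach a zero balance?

209 months

Monthly rate r = 22%/12 = 1.83333% = 0.0183333.
While 3% of the post-interest balance exceeds £20.00, each month B ← (B·(1+r))·(1 − 0.03), i.e. B shrinks by the factor (1+r)·0.97 = 0.98778.
This holds for months 1–159. Entering month 160 the balance is £647.52; 3% of the post-interest balance is now below £20.00, so the flat £20.00 minimum applies from here.
From month 160 a fixed £20.00 at rate r clears £647.52 in 50 more payments. Total: 159 + 50 = 209 months.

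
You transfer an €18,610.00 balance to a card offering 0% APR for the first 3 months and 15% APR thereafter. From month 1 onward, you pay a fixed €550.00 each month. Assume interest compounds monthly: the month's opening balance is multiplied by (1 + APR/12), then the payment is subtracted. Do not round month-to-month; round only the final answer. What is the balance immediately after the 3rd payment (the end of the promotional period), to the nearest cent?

€16,960.00

Promo months 1–3 at r₀ = 0%/12 = 0; months 4+ at r₁ = 15%/12 = 0.0125.
After month 3 (no interest yet): B = €18,610.00 − 3·€550.00 = €16,960.00.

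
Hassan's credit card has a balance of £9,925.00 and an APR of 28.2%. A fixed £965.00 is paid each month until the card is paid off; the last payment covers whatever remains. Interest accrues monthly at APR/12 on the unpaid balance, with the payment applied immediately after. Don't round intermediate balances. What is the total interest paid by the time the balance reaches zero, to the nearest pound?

Monthly rate r = 28.2%/12 = 2.35% = 0.0235.
Payoff takes n = ⌈−ln(1 − rB₀/P)/ln(1+r)⌉ = ⌈11.911⌉ = 12 payments; the last is £880.10.
Total paid = 11·£965.00 + £880.10 = £11,495.10.
Total interest = total paid − principal = £11,495.10 − £9,925.00 = £1,570.10.

£1,570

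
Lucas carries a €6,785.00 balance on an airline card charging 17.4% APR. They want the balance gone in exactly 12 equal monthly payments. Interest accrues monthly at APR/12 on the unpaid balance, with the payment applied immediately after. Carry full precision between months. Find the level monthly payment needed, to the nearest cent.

€620.11

Monthly rate r = 17.4%/12 = 1.45% = 0.0145.
Level-payment amortization: P = B₀·r / (1 − (1+r)^(−n)) = 6785.00·0.0145 / (1 − 1.0145^(−12)).
Denominator 1 − (1+r)^(−12) = 0.158652548.
P = 98.3825 / 0.158652548 ≈ 620.11.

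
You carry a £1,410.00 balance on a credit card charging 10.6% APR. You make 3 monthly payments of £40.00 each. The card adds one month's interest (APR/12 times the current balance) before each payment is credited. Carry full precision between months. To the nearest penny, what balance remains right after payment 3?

£1,326.63

Monthly rate r = 10.6%/12 = 0.883333% = 0.00883333.
Each month: B ← B·(1+r) − £40.00.
Month 1: interest £12.46; balance after payment £1,382.45.
Month 2: interest £12.21; balance after payment £1,354.67.
Month 3: interest £11.97; balance after payment £1,326.63.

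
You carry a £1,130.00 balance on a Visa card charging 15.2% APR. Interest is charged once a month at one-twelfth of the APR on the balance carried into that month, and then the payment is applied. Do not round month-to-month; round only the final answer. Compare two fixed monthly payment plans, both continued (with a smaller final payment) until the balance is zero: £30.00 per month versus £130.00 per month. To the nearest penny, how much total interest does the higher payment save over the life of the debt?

£340.49

Monthly rate r = 15.2%/12 = 1.26667% = 0.0126667.
At £30.00/mo: n = ⌈−ln(1 − rB₀/P)/ln(1+r)⌉ = 52 payments (last £15.40); total interest = total paid − £1,130.00 = £415.40.
At £130.00/mo: 10 payments (last £34.91); total interest £74.91.
Interest saved = £415.40 − £74.91 = £340.49.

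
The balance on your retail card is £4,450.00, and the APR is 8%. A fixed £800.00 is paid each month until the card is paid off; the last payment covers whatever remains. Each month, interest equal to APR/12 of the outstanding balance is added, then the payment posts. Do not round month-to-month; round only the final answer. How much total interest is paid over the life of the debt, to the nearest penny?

Monthly rate r = 8%/12 = 0.666667% = 0.00666667.
Payoff takes n = ⌈−ln(1 − rB₀/P)/ln(1+r)⌉ = ⌈5.687⌉ = 6 payments; the last is £550.28.
Total paid = 5·£800.00 + £550.28 = £4,550.28.
Total interest = total paid − principal = £4,550.28 − £4,450.00 = £100.28.

£100.28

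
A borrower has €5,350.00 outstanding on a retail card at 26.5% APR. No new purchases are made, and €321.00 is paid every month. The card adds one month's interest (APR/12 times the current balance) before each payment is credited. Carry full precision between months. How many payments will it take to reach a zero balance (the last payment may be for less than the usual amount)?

22 months

Monthly rate r = 26.5%/12 = 2.20833% = 0.0220833.
Recurrence: B ← B·(1+r) − €321.00.
Month 1: interest €118.15; balance after payment €5,147.15.
Month 2: interest €113.67; balance after payment €4,939.81.
Closed form: n = −ln(1 − rB₀/P)/ln(1+r) = −ln(0.63194)/ln(1.02208) ≈ 21.011, so the balance reaches zero during payment 22.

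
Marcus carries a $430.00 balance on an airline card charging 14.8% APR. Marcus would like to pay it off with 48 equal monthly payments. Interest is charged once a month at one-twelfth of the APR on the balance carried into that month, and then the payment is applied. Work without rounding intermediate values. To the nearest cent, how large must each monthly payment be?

$11.92

Monthly rate r = 14.8%/12 = 1.23333% = 0.0123333.
Level-payment amortization: P = B₀·r / (1 − (1+r)^(−n)) = 430.00·0.0123333 / (1 − 1.01233^(−48)).
Denominator 1 − (1+r)^(−48) = 0.444773464.
P = 5.30333 / 0.444773464 ≈ 11.92.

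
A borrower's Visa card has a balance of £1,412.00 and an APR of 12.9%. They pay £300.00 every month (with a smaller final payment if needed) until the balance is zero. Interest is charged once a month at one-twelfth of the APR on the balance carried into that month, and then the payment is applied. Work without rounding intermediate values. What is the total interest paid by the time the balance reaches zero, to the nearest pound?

Monthly rate r = 12.9%/12 = 1.075% = 0.01075.
Payoff takes n = ⌈−ln(1 − rB₀/P)/ln(1+r)⌉ = ⌈4.856⌉ = 5 payments; the last is £256.95.
Total paid = 4·£300.00 + £256.95 = £1,456.95.
Total interest = total paid − principal = £1,456.95 − £1,412.00 = £44.95.

£45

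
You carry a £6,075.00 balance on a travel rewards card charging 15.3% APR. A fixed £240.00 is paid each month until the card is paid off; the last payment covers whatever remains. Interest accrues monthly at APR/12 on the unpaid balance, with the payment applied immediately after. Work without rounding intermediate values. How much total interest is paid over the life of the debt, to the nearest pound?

Monthly rate r = 15.3%/12 = 1.275% = 0.01275.
Payoff takes n = ⌈−ln(1 − rB₀/P)/ln(1+r)⌉ = ⌈30.758⌉ = 31 payments; the last is £182.32.
Total paid = 30·£240.00 + £182.32 = £7,382.32.
Total interest = total paid − principal = £7,382.32 − £6,075.00 = £1,307.32.

£1,307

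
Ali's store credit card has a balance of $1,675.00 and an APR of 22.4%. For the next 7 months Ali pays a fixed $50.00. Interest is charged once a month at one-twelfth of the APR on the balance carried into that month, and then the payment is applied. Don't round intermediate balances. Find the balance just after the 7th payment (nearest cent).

$1,536.29

Monthly rate r = 22.4%/12 = 1.86667% = 0.0186667.
Each month: B ← B·(1+r) − $50.00.
Month 1: interest $31.27; balance after payment $1,656.27.
Month 2: interest $30.92; balance after payment $1,637.18.
Month 3: interest $30.56; balance after payment $1,617.74.
Month 4: interest $30.20; balance after payment $1,597.94.
Month 5: interest $29.83; balance after payment $1,577.77.
Month 6: interest $29.45; balance after payment $1,557.22.
Month 7: interest $29.07; balance after payment $1,536.29.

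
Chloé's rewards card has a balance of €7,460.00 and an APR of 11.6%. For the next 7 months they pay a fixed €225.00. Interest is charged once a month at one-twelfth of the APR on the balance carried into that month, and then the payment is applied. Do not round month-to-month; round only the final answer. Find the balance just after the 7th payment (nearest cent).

€6,358.25

Monthly rate r = 11.6%/12 = 0.966667% = 0.00966667.
Each month: B ← B·(1+r) − €225.00.
Month 1: interest €72.11; balance after payment €7,307.11.
Month 2: interest €70.64; balance after payment €7,152.75.
Month 3: interest €69.14; balance after payment €6,996.89.
Month 4: interest €67.64; balance after payment €6,839.53.
Month 5: interest €66.12; balance after payment €6,680.64.
Month 6: interest €64.58; balance after payment €6,520.22.
Month 7: interest €63.03; balance after payment €6,358.25.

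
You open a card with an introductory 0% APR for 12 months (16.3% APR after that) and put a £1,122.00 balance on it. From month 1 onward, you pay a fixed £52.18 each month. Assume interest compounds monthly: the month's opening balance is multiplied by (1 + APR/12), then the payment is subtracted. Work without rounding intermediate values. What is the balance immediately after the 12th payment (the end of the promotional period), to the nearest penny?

£495.84

Promo months 1–12 at r₀ = 0%/12 = 0; months 13+ at r₁ = 16.3%/12 = 0.0135833.
After month 12 (no interest yet): B = £1,122.00 − 12·£52.18 = £495.84.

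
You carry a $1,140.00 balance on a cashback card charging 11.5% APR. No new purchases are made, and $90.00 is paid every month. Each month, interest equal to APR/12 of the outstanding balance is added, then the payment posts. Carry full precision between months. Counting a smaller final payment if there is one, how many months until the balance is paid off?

14 payments

Monthly rate r = 11.5%/12 = 0.958333% = 0.00958333.
Recurrence: B ← B·(1+r) − $90.00.
Month 1: interest $10.92; balance after payment $1,060.92.
Month 2: interest $10.17; balance after payment $981.09.
Closed form: n = −ln(1 − rB₀/P)/ln(1+r) = −ln(0.87861)/ln(1.00958) ≈ 13.569, so the balance reaches zero during payment 14.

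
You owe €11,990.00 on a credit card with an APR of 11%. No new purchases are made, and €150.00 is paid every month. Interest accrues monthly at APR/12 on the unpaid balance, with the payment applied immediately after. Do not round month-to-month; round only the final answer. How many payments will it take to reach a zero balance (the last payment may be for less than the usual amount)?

Monthly rate r = 11%/12 = 0.916667% = 0.00916667.
Recurrence: B ← B·(1+r) − €150.00.
Month 1: interest €109.91; balance after payment €11,949.91.
Month 2: interest €109.54; balance after payment €11,909.45.
Closed form: n = −ln(1 − rB₀/P)/ln(1+r) = −ln(0.26728)/ln(1.00917) ≈ 144.601, so the balance reaches zero during payment 145.

145 months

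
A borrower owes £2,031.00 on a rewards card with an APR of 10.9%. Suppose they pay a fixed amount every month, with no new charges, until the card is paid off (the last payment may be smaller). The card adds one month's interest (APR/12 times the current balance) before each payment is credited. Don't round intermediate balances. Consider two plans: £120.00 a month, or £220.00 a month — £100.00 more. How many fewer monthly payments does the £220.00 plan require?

9 fewer payments

Monthly rate r = 10.9%/12 = 0.908333% = 0.00908333.
At £120.00/mo: n = ⌈−ln(1 − rB₀/P)/ln(1+r)⌉ = 19 payments (last £55.36); total interest = total paid − £2,031.00 = £184.36.
At £220.00/mo: 10 payments (last £151.07); total interest £100.07.
Payments saved = 19 − 10 = 9.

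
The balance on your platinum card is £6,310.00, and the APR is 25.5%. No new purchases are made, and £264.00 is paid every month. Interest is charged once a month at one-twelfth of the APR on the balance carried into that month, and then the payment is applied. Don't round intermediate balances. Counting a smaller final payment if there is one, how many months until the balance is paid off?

Monthly rate r = 25.5%/12 = 2.125% = 0.02125.
Recurrence: B ← B·(1+r) − £264.00.
Month 1: interest £134.09; balance after payment £6,180.09.
Month 2: interest £131.33; balance after payment £6,047.41.
Closed form: n = −ln(1 − rB₀/P)/ln(1+r) = −ln(0.49209)/ln(1.02125) ≈ 33.722, so the balance reaches zero during payment 34.

34 payments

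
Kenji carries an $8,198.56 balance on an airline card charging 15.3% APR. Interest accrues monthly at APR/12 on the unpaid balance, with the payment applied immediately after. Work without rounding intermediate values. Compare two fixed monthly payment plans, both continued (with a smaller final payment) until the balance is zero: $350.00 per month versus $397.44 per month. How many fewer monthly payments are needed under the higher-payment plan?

4 fewer payments

Monthly rate r = 15.3%/12 = 1.275% = 0.01275.
At $350.00/mo: n = ⌈−ln(1 − rB₀/P)/ln(1+r)⌉ = 29 payments (last $0.61); total interest = total paid − $8,198.56 = $1,602.05.
At $397.44/mo: 25 payments (last $35.29); total interest $1,375.29.
Payments saved = 29 − 25 = 4.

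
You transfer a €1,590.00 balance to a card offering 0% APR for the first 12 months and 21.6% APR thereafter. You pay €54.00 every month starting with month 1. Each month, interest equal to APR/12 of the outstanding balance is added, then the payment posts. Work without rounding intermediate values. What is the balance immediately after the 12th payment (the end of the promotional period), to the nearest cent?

Promo months 1–12 at r₀ = 0%/12 = 0; months 13+ at r₁ = 21.6%/12 = 0.018.
After month 12 (no interest yet): B = €1,590.00 − 12·€54.00 = €942.00.

€942.00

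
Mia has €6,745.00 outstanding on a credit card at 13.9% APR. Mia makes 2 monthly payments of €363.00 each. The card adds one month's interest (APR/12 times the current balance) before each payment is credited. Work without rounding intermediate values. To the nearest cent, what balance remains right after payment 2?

Monthly rate r = 13.9%/12 = 1.15833% = 0.0115833.
Each month: B ← B·(1+r) − €363.00.
Month 1: interest €78.13; balance after payment €6,460.13.
Month 2: interest €74.83; balance after payment €6,171.96.

€6,171.96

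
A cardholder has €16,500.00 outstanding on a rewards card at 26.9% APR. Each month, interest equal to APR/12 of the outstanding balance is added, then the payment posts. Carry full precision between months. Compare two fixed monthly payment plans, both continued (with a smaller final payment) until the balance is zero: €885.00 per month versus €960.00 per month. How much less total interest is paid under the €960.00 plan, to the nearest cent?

Monthly rate r = 26.9%/12 = 2.24167% = 0.0224167.
At €885.00/mo: n = ⌈−ln(1 − rB₀/P)/ln(1+r)⌉ = 25 payments (last €366.43); total interest = total paid − €16,500.00 = €5,106.43.
At €960.00/mo: 22 payments (last €911.95); total interest €4,571.95.
Interest saved = €5,106.43 − €4,571.95 = €534.48.

€534.48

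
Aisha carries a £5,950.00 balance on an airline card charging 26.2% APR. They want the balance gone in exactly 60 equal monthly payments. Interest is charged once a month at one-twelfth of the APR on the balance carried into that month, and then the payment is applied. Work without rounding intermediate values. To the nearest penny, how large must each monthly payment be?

Monthly rate r = 26.2%/12 = 2.18333% = 0.0218333.
Level-payment amortization: P = B₀·r / (1 − (1+r)^(−n)) = 5950.00·0.0218333 / (1 − 1.02183^(−60)).
Denominator 1 − (1+r)^(−60) = 0.72634962.
P = 129.908 / 0.72634962 ≈ 178.85.

£178.85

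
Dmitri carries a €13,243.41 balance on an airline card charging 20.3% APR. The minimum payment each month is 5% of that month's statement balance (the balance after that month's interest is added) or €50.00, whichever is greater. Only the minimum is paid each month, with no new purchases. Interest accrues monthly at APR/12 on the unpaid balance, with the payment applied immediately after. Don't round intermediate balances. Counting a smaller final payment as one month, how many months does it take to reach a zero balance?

100 months

Monthly rate r = 20.3%/12 = 1.69167% = 0.0169167.
While 5% of the post-interest balance exceeds €50.00, each month B ← (B·(1+r))·(1 − 0.05), i.e. B shrinks by the factor (1+r)·0.95 = 0.96607.
This holds for months 1–76. Entering month 77 the balance is €960.91; 5% of the post-interest balance is now below €50.00, so the flat €50.00 minimum applies from here.
From month 77 a fixed €50.00 at rate r clears €960.91 in 24 more payments. Total: 76 + 24 = 100 months.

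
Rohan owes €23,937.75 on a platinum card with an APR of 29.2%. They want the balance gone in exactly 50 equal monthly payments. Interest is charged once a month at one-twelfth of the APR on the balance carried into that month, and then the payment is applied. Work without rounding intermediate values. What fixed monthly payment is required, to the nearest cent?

€832.79

Monthly rate r = 29.2%/12 = 2.43333% = 0.0243333.
Level-payment amortization: P = B₀·r / (1 − (1+r)^(−n)) = 23937.75·0.0243333 / (1 − 1.02433^(−50)).
Denominator 1 − (1+r)^(−50) = 0.699437549.
P = 582.485 / 0.699437549 ≈ 832.79.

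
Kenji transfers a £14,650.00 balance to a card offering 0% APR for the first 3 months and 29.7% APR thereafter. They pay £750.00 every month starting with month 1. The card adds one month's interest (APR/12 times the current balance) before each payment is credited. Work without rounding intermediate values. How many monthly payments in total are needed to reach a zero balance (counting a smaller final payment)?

25 payments

Promo months 1–3 at r₀ = 0%/12 = 0; months 4+ at r₁ = 29.7%/12 = 0.02475.
After month 3 (no interest yet): B = £14,650.00 − 3·£750.00 = £12,400.00.
Then at r₁ with £750.00/mo: n₂ = −ln(1 − r₁·B/P)/ln(1+r₁) ≈ 21.53 → 22 more payments.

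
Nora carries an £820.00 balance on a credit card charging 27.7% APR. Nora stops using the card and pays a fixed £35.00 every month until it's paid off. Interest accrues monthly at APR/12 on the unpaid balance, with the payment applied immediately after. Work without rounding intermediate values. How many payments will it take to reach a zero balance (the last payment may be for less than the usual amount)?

35 payments

Monthly rate r = 27.7%/12 = 2.30833% = 0.0230833.
Recurrence: B ← B·(1+r) − £35.00.
Month 1: interest £18.93; balance after payment £803.93.
Month 2: interest £18.56; balance after payment £787.49.
Closed form: n = −ln(1 − rB₀/P)/ln(1+r) = −ln(0.45919)/ln(1.02308) ≈ 34.104, so the balance reaches zero during payment 35.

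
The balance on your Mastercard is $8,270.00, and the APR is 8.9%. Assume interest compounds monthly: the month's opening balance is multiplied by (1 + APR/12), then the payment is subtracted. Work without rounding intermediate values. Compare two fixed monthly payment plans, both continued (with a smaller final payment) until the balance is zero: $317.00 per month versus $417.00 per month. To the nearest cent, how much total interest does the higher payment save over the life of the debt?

$246.34

Monthly rate r = 8.9%/12 = 0.741667% = 0.00741667.
At $317.00/mo: n = ⌈−ln(1 − rB₀/P)/ln(1+r)⌉ = 30 payments (last $32.17); total interest = total paid − $8,270.00 = $955.17.
At $417.00/mo: 22 payments (last $221.83); total interest $708.83.
Interest saved = $955.17 − $708.83 = $246.34.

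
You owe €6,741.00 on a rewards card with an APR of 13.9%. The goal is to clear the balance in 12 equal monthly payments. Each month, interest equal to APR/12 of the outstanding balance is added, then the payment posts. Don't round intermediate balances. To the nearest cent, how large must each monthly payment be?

€604.94

Monthly rate r = 13.9%/12 = 1.15833% = 0.0115833.
Level-payment amortization: P = B₀·r / (1 − (1+r)^(−n)) = 6741.00·0.0115833 / (1 − 1.01158^(−12)).
Denominator 1 − (1+r)^(−12) = 0.129076487.
P = 78.0833 / 0.129076487 ≈ 604.94.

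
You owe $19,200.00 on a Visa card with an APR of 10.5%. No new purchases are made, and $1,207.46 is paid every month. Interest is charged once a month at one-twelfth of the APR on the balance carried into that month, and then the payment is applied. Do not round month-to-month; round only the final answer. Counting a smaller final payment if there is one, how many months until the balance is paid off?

Monthly rate r = 10.5%/12 = 0.875% = 0.00875.
Recurrence: B ← B·(1+r) − $1,207.46.
Month 1: interest $168.00; balance after payment $18,160.54.
Month 2: interest $158.90; balance after payment $17,111.98.
Closed form: n = −ln(1 − rB₀/P)/ln(1+r) = −ln(0.86086)/ln(1.00875) ≈ 17.197, so the balance reaches zero during payment 18.

18 payments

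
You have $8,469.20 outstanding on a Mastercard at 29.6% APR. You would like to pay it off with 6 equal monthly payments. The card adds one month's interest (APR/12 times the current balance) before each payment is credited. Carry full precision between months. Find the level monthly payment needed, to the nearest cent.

Monthly rate r = 29.6%/12 = 2.46667% = 0.0246667.
Level-payment amortization: P = B₀·r / (1 − (1+r)^(−n)) = 8469.20·0.0246667 / (1 − 1.02467^(−6)).
Denominator 1 − (1+r)^(−6) = 0.136018687.
P = 208.907 / 0.136018687 ≈ 1535.87.

$1,535.87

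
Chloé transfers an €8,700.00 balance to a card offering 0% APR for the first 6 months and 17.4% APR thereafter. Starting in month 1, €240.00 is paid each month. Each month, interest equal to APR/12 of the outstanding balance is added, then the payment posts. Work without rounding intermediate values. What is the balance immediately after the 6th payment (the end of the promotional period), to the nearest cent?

Promo months 1–6 at r₀ = 0%/12 = 0; months 7+ at r₁ = 17.4%/12 = 0.0145.
After month 6 (no interest yet): B = €8,700.00 − 6·€240.00 = €7,260.00.

€7,260.00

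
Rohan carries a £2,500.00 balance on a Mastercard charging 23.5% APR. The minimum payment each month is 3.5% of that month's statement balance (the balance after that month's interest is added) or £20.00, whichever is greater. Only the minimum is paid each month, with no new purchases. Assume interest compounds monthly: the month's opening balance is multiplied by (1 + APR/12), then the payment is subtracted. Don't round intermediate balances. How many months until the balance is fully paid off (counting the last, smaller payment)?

134 months

Monthly rate r = 23.5%/12 = 1.95833% = 0.0195833.
While 3.5% of the post-interest balance exceeds £20.00, each month B ← (B·(1+r))·(1 − 0.035), i.e. B shrinks by the factor (1+r)·0.965 = 0.9839.
This holds for months 1–93. Entering month 94 the balance is £552.45; 3.5% of the post-interest balance is now below £20.00, so the flat £20.00 minimum applies from here.
From month 94 a fixed £20.00 at rate r clears £552.45 in 41 more payments. Total: 93 + 41 = 134 months.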